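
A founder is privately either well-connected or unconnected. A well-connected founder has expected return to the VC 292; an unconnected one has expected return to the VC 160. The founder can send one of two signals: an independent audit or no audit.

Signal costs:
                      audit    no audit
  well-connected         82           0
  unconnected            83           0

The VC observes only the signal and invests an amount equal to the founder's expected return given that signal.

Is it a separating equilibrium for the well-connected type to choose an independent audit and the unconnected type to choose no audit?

No

Under separation the VC infers type exactly: audit → well-connected (pays 292), no audit → unconnected (pays 160).
Well-connected: audit gives 292 − 82 = 210; no audit gives 160 − 0 = 160. No deviation. ✓
Unconnected: no audit gives 160 − 0 = 160; audit gives 292 − 83 = 209. Would deviate. ✗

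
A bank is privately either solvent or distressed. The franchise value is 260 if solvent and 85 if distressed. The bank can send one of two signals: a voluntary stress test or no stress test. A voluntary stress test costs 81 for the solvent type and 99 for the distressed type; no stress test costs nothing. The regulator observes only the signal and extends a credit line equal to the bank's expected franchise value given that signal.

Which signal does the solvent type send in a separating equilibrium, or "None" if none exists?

Try solvent → stress test, distressed → no stress test:
  If types separate, stress test earns payment 260 and no stress test earns 85.
  Solvent: stress test gives 260 − 81 = 179; no stress test gives 85 − 0 = 85. No deviation. ✓
  Distressed: no stress test gives 85 − 0 = 85; stress test gives 260 − 99 = 161. Would deviate. ✗
Try solvent → no stress test, distressed → stress test:
  If types separate, no stress test earns payment 260 and stress test earns 85.
  Solvent: no stress test gives 260 − 0 = 260; stress test gives 85 − 81 = 4. No deviation. ✓
  Distressed: stress test gives 85 − 99 = -14; no stress test gives 260 − 0 = 260. Would deviate. ✗
Neither assignment is incentive-compatible.

None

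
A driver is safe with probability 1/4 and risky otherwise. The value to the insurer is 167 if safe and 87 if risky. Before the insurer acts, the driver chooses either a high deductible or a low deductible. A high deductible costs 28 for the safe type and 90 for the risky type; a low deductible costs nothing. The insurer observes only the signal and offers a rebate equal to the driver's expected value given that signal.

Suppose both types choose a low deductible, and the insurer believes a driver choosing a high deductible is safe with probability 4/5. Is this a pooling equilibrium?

On the equilibrium path (low deductible) the insurer holds the prior 1/4 and pays 1/4·167 + 3/4·87 = 107. Off-path (high deductible) belief 4/5 gives 4/5·167 + 1/5·87 = 151.
Safe: low deductible gives 107 − 0 = 107; high deductible gives 151 − 28 = 123. Deviates. ✗
Risky: low deductible gives 107 − 0 = 107; high deductible gives 151 − 90 = 61. Stays. ✓

No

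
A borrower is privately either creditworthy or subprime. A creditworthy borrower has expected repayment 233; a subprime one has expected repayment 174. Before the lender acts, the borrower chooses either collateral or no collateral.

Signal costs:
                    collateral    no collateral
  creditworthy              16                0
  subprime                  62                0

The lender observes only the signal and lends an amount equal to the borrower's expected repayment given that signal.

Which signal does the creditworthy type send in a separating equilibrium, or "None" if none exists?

collateral

Try creditworthy → collateral, subprime → no collateral:
  Under separation the lender infers type exactly: collateral → creditworthy (pays 233), no collateral → subprime (pays 174).
  Creditworthy: collateral gives 233 − 16 = 217; no collateral gives 174 − 0 = 174. No deviation. ✓
  Subprime: no collateral gives 174 − 0 = 174; collateral gives 233 − 62 = 171. No deviation. ✓
Both hold — the creditworthy type sends collateral.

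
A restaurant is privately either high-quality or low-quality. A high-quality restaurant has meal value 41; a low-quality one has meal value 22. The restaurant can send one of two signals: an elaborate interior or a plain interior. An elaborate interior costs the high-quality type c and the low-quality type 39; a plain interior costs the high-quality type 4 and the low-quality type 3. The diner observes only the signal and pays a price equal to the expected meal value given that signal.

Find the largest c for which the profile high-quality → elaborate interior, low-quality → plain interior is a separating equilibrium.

23

Under separation: elaborate interior → high-quality (pays 41); plain interior → low-quality (pays 22).
Low-quality: 22 − 3 = 19 ≥ 41 − 39 = 2. Holds regardless of c. ✓
High-quality: 41 − c ≥ 22 − 4, so c ≤ 41 − 18 = 23.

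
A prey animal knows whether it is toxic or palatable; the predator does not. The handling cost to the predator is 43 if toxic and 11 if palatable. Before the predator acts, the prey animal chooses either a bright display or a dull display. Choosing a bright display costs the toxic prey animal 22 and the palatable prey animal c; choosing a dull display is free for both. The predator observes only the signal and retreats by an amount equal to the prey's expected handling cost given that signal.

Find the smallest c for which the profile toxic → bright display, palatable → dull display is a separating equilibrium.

32

Under separation: bright display → toxic (pays 43); dull display → palatable (pays 11).
Toxic: 43 − 22 = 21 ≥ 11 − 0 = 11. Holds regardless of c. ✓
Palatable: 11 − 0 ≥ 43 − c, so c ≥ 43 − 11 = 32.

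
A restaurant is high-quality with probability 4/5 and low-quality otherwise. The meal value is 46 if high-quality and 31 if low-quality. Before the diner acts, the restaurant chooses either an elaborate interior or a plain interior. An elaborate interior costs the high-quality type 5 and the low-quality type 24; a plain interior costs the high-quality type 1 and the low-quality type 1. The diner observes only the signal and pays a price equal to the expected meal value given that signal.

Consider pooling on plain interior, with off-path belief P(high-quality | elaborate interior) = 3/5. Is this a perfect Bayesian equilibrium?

At the pooled signal (plain interior) the diner holds the prior 4/5 and pays 4/5·46 + 1/5·31 = 43. Off-path (elaborate interior) belief 3/5 gives 3/5·46 + 2/5·31 = 40.
High-quality: plain interior gives 43 − 1 = 42; elaborate interior gives 40 − 5 = 35. Stays. ✓
Low-quality: plain interior gives 43 − 1 = 42; elaborate interior gives 40 − 24 = 16. Stays. ✓

Yes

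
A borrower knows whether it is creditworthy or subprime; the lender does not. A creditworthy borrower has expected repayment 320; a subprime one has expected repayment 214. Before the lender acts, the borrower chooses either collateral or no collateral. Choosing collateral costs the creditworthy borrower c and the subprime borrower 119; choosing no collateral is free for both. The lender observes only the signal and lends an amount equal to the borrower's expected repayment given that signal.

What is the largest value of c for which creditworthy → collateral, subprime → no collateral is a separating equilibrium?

106

Under separation: collateral → creditworthy (pays 320); no collateral → subprime (pays 214).
Subprime: 214 − 0 = 214 ≥ 320 − 119 = 201. Holds regardless of c. ✓
Creditworthy: 320 − c ≥ 214 − 0, so c ≤ 320 − 214 = 106.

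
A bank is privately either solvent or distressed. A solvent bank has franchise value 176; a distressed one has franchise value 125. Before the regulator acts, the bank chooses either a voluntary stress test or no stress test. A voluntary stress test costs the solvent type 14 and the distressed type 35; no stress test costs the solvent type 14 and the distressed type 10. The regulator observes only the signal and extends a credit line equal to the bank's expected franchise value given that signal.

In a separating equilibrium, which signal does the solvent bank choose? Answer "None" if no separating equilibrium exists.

Try solvent → stress test, distressed → no stress test:
  Under separation the regulator infers type exactly: stress test → solvent (pays 176), no stress test → distressed (pays 125).
  Solvent: stress test gives 176 − 14 = 162; no stress test gives 125 − 14 = 111. No deviation. ✓
  Distressed: no stress test gives 125 − 10 = 115; stress test gives 176 − 35 = 141. Would deviate. ✗
Try solvent → no stress test, distressed → stress test:
  Under separation the regulator infers type exactly: no stress test → solvent (pays 176), stress test → distressed (pays 125).
  Solvent: no stress test gives 176 − 14 = 162; stress test gives 125 − 14 = 111. No deviation. ✓
  Distressed: stress test gives 125 − 35 = 90; no stress test gives 176 − 10 = 166. Would deviate. ✗
Neither assignment is incentive-compatible.

None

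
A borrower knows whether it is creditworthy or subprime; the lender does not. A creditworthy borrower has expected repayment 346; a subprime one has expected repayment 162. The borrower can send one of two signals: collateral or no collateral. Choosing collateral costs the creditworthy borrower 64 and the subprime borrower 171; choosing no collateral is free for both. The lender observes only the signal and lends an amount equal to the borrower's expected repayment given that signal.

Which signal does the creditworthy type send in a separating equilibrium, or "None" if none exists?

Try creditworthy → collateral, subprime → no collateral:
  Under separation the lender infers type exactly: collateral → creditworthy (pays 346), no collateral → subprime (pays 162).
  Creditworthy: collateral gives 346 − 64 = 282; no collateral gives 162 − 0 = 162. No deviation. ✓
  Subprime: no collateral gives 162 − 0 = 162; collateral gives 346 − 171 = 175. Would deviate. ✗
Try creditworthy → no collateral, subprime → collateral:
  Under separation the lender infers type exactly: no collateral → creditworthy (pays 346), collateral → subprime (pays 162).
  Creditworthy: no collateral gives 346 − 0 = 346; collateral gives 162 − 64 = 98. No deviation. ✓
  Subprime: collateral gives 162 − 171 = -9; no collateral gives 346 − 0 = 346. Would deviate. ✗
Neither assignment is incentive-compatible.

None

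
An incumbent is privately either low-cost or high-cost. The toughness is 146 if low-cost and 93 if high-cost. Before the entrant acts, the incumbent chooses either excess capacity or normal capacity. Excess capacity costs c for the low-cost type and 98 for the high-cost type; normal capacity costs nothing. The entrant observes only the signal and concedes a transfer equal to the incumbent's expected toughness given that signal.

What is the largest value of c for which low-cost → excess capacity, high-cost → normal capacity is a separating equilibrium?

53

Under separation: excess capacity → low-cost (pays 146); normal capacity → high-cost (pays 93).
High-cost: 93 − 0 = 93 ≥ 146 − 98 = 48. Holds regardless of c. ✓
Low-cost: 146 − c ≥ 93 − 0, so c ≤ 146 − 93 = 53.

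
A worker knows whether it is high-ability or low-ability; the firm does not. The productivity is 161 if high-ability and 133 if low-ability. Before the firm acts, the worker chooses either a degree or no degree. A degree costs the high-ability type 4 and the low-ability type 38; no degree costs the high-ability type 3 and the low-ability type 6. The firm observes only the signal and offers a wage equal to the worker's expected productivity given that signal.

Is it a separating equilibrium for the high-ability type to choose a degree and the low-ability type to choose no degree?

Under separation the firm infers type exactly: degree → high-ability (pays 161), no degree → low-ability (pays 133).
High-ability: degree gives 161 − 4 = 157; no degree gives 133 − 3 = 130. No deviation. ✓
Low-ability: no degree gives 133 − 6 = 127; degree gives 161 − 38 = 123. No deviation. ✓
Both incentive constraints hold.

Yes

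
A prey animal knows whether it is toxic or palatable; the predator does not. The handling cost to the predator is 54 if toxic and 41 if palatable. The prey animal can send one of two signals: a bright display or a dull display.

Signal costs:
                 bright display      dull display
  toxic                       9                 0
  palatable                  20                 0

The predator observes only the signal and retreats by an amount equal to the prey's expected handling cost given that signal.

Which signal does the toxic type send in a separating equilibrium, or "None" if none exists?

bright display

Try toxic → bright display, palatable → dull display:
  If types separate, bright display earns payment 54 and dull display earns 41.
  Toxic: bright display gives 54 − 9 = 45; dull display gives 41 − 0 = 41. No deviation. ✓
  Palatable: dull display gives 41 − 0 = 41; bright display gives 54 − 20 = 34. No deviation. ✓
Both hold — the toxic type sends bright display.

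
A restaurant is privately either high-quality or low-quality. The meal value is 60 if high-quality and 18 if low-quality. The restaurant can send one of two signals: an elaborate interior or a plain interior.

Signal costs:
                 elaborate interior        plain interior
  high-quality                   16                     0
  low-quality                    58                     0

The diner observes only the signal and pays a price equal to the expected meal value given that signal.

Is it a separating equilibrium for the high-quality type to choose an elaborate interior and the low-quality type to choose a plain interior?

Yes

If types separate, elaborate interior earns payment 60 and plain interior earns 18.
High-quality: elaborate interior gives 60 − 16 = 44; plain interior gives 18 − 0 = 18. No deviation. ✓
Low-quality: plain interior gives 18 − 0 = 18; elaborate interior gives 60 − 58 = 2. No deviation. ✓
Both incentive constraints hold.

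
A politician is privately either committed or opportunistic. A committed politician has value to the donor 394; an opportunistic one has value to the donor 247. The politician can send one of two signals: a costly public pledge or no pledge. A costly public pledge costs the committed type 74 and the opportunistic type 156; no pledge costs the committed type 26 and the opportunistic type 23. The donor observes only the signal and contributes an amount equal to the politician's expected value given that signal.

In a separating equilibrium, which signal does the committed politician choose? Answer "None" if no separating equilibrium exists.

None

Try committed → pledge, opportunistic → no pledge:
  Under separation the donor infers type exactly: pledge → committed (pays 394), no pledge → opportunistic (pays 247).
  Committed: pledge gives 394 − 74 = 320; no pledge gives 247 − 26 = 221. No deviation. ✓
  Opportunistic: no pledge gives 247 − 23 = 224; pledge gives 394 − 156 = 238. Would deviate. ✗
Try committed → no pledge, opportunistic → pledge:
  Under separation the donor infers type exactly: no pledge → committed (pays 394), pledge → opportunistic (pays 247).
  Committed: no pledge gives 394 − 26 = 368; pledge gives 247 − 74 = 173. No deviation. ✓
  Opportunistic: pledge gives 247 − 156 = 91; no pledge gives 394 − 23 = 371. Would deviate. ✗
Neither assignment is incentive-compatible.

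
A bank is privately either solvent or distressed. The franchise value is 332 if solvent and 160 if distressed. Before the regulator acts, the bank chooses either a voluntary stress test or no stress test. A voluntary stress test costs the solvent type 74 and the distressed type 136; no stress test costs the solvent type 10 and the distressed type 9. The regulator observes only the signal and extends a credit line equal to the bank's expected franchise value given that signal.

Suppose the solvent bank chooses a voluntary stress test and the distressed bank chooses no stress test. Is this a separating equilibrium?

No

If types separate, stress test earns payment 332 and no stress test earns 160.
Solvent: stress test gives 332 − 74 = 258; no stress test gives 160 − 10 = 150. No deviation. ✓
Distressed: no stress test gives 160 − 9 = 151; stress test gives 332 − 136 = 196. Would deviate. ✗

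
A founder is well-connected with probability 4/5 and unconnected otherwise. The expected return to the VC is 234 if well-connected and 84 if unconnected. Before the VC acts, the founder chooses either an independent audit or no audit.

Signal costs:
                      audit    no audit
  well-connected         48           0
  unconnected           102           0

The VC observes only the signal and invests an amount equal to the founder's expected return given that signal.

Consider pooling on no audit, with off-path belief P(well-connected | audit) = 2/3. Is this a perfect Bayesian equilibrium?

Yes

At the pooled signal (no audit) the VC holds the prior 4/5 and pays 4/5·234 + 1/5·84 = 204. Off-path (audit) belief 2/3 gives 2/3·234 + 1/3·84 = 184.
Well-connected: no audit gives 204 − 0 = 204; audit gives 184 − 48 = 136. Stays. ✓
Unconnected: no audit gives 204 − 0 = 204; audit gives 184 − 102 = 82. Stays. ✓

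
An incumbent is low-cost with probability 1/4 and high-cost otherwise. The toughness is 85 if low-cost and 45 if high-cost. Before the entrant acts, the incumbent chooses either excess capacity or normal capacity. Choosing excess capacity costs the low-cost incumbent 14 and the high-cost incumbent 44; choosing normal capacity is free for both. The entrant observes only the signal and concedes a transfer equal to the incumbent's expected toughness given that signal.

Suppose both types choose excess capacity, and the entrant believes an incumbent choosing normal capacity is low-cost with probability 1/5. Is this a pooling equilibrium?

No

On the equilibrium path (excess capacity) the entrant holds the prior 1/4 and pays 1/4·85 + 3/4·45 = 55. Off-path (normal capacity) belief 1/5 gives 1/5·85 + 4/5·45 = 53.
Low-cost: excess capacity gives 55 − 14 = 41; normal capacity gives 53 − 0 = 53. Deviates. ✗
High-cost: excess capacity gives 55 − 44 = 11; normal capacity gives 53 − 0 = 53. Deviates. ✗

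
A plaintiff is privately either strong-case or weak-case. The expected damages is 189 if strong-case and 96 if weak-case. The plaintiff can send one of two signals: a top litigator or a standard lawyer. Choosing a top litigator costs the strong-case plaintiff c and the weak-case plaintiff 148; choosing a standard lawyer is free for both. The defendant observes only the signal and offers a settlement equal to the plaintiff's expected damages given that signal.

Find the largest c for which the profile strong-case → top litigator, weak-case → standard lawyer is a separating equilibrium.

93

Under separation: top litigator → strong-case (pays 189); standard lawyer → weak-case (pays 96).
Weak-case: 96 − 0 = 96 ≥ 189 − 148 = 41. Holds regardless of c. ✓
Strong-case: 189 − c ≥ 96 − 0, so c ≤ 189 − 96 = 93.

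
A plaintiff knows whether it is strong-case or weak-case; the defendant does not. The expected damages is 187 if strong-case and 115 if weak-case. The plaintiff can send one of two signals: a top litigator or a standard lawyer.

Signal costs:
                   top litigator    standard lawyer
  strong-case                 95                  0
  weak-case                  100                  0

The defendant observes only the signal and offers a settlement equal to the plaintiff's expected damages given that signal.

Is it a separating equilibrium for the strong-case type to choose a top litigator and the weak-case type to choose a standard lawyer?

No

If types separate, top litigator earns payment 187 and standard lawyer earns 115.
Strong-case: top litigator gives 187 − 95 = 92; standard lawyer gives 115 − 0 = 115. Would deviate. ✗
Weak-case: standard lawyer gives 115 − 0 = 115; top litigator gives 187 − 100 = 87. No deviation. ✓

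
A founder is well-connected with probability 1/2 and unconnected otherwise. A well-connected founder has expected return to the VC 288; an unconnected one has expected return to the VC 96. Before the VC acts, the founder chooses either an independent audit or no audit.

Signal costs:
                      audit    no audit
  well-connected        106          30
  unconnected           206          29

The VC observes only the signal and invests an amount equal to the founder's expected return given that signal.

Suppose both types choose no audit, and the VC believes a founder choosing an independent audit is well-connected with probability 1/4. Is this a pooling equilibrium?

Yes

On the equilibrium path (no audit) the VC holds the prior 1/2 and pays 1/2·288 + 1/2·96 = 192. Off-path (audit) belief 1/4 gives 1/4·288 + 3/4·96 = 144.
Well-connected: no audit gives 192 − 30 = 162; audit gives 144 − 106 = 38. Stays. ✓
Unconnected: no audit gives 192 − 29 = 163; audit gives 144 − 206 = -62. Stays. ✓
Beliefs are Bayes-consistent on-path and both types best-respond.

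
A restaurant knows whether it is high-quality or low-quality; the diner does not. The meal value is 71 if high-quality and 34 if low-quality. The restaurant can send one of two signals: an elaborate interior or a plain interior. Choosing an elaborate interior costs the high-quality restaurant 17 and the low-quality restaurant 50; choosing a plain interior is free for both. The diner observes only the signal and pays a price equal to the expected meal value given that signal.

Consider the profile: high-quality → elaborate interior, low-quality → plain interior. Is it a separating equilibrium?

Yes

Under separation the diner infers type exactly: elaborate interior → high-quality (pays 71), plain interior → low-quality (pays 34).
High-quality: elaborate interior gives 71 − 17 = 54; plain interior gives 34 − 0 = 34. No deviation. ✓
Low-quality: plain interior gives 34 − 0 = 34; elaborate interior gives 71 − 50 = 21. No deviation. ✓
Both incentive constraints hold.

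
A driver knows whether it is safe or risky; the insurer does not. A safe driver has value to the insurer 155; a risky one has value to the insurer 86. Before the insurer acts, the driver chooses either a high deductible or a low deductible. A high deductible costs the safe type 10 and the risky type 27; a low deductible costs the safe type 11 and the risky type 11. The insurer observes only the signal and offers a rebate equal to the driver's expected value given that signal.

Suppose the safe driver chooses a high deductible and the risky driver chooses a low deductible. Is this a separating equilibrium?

Under separation the insurer infers type exactly: high deductible → safe (pays 155), low deductible → risky (pays 86).
Safe: high deductible gives 155 − 10 = 145; low deductible gives 86 − 11 = 75. No deviation. ✓
Risky: low deductible gives 86 − 11 = 75; high deductible gives 155 − 27 = 128. Would deviate. ✗

No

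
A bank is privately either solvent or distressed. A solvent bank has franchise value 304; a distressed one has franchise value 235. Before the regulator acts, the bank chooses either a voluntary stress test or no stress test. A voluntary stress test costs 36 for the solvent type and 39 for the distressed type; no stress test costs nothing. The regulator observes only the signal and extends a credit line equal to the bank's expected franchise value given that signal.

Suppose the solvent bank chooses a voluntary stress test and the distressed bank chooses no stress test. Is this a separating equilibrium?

If types separate, stress test earns payment 304 and no stress test earns 235.
Solvent: stress test gives 304 − 36 = 268; no stress test gives 235 − 0 = 235. No deviation. ✓
Distressed: no stress test gives 235 − 0 = 235; stress test gives 304 − 39 = 265. Would deviate. ✗

No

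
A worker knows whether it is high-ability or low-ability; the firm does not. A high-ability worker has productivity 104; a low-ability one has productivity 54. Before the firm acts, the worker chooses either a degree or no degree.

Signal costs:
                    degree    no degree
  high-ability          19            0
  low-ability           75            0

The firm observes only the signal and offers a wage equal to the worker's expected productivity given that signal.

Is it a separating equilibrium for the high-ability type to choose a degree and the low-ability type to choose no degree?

Yes

Under separation the firm infers type exactly: degree → high-ability (pays 104), no degree → low-ability (pays 54).
High-ability: degree gives 104 − 19 = 85; no degree gives 54 − 0 = 54. No deviation. ✓
Low-ability: no degree gives 54 − 0 = 54; degree gives 104 − 75 = 29. No deviation. ✓
Both incentive constraints hold.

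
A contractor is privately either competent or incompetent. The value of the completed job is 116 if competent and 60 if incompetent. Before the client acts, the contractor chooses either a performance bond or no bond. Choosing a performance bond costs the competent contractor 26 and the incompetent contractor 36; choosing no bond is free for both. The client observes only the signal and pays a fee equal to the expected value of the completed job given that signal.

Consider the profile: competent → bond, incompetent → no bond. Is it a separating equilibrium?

If types separate, bond earns payment 116 and no bond earns 60.
Competent: bond gives 116 − 26 = 90; no bond gives 60 − 0 = 60. No deviation. ✓
Incompetent: no bond gives 60 − 0 = 60; bond gives 116 − 36 = 80. Would deviate. ✗

No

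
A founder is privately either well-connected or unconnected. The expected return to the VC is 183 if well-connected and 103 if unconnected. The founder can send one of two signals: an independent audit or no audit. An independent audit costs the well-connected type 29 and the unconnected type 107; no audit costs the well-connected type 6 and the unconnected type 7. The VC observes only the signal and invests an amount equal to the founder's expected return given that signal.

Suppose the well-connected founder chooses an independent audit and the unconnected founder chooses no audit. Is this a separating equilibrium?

Yes

Under separation the VC infers type exactly: audit → well-connected (pays 183), no audit → unconnected (pays 103).
Well-connected: audit gives 183 − 29 = 154; no audit gives 103 − 6 = 97. No deviation. ✓
Unconnected: no audit gives 103 − 7 = 96; audit gives 183 − 107 = 76. No deviation. ✓
Both incentive constraints hold.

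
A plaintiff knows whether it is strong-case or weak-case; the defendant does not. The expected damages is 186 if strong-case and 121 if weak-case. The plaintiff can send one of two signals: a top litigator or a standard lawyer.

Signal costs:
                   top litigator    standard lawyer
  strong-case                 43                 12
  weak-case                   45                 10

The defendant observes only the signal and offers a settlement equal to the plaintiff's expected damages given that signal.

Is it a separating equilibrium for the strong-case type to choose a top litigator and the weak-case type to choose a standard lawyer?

No

Under separation the defendant infers type exactly: top litigator → strong-case (pays 186), standard lawyer → weak-case (pays 121).
Strong-case: top litigator gives 186 − 43 = 143; standard lawyer gives 121 − 12 = 109. No deviation. ✓
Weak-case: standard lawyer gives 121 − 10 = 111; top litigator gives 186 − 45 = 141. Would deviate. ✗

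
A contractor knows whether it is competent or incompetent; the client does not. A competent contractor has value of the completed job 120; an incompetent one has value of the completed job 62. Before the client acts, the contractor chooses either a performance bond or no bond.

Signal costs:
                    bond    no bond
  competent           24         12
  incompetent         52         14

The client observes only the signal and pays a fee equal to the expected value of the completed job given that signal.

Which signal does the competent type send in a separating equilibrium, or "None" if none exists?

None

Try competent → bond, incompetent → no bond:
  Under separation the client infers type exactly: bond → competent (pays 120), no bond → incompetent (pays 62).
  Competent: bond gives 120 − 24 = 96; no bond gives 62 − 12 = 50. No deviation. ✓
  Incompetent: no bond gives 62 − 14 = 48; bond gives 120 − 52 = 68. Would deviate. ✗
Try competent → no bond, incompetent → bond:
  Under separation the client infers type exactly: no bond → competent (pays 120), bond → incompetent (pays 62).
  Competent: no bond gives 120 − 12 = 108; bond gives 62 − 24 = 38. No deviation. ✓
  Incompetent: bond gives 62 − 52 = 10; no bond gives 120 − 14 = 106. Would deviate. ✗
Neither assignment is incentive-compatible.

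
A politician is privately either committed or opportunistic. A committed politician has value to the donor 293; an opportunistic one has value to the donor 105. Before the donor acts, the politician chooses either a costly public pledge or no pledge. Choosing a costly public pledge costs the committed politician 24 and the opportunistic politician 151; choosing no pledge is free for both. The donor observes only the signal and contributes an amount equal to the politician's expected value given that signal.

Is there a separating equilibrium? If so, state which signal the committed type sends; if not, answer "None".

Try committed → pledge, opportunistic → no pledge:
  If types separate, pledge earns payment 293 and no pledge earns 105.
  Committed: pledge gives 293 − 24 = 269; no pledge gives 105 − 0 = 105. No deviation. ✓
  Opportunistic: no pledge gives 105 − 0 = 105; pledge gives 293 − 151 = 142. Would deviate. ✗
Try committed → no pledge, opportunistic → pledge:
  If types separate, no pledge earns payment 293 and pledge earns 105.
  Committed: no pledge gives 293 − 0 = 293; pledge gives 105 − 24 = 81. No deviation. ✓
  Opportunistic: pledge gives 105 − 151 = -46; no pledge gives 293 − 0 = 293. Would deviate. ✗
Neither assignment is incentive-compatible.

None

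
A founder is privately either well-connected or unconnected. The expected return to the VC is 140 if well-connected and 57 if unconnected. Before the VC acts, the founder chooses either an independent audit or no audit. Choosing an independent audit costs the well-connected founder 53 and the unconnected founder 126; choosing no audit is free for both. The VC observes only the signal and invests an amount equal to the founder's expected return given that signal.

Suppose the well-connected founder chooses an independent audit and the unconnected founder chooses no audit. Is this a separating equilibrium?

Under separation the VC infers type exactly: audit → well-connected (pays 140), no audit → unconnected (pays 57).
Well-connected: audit gives 140 − 53 = 87; no audit gives 57 − 0 = 57. No deviation. ✓
Unconnected: no audit gives 57 − 0 = 57; audit gives 140 − 126 = 14. No deviation. ✓
Both incentive constraints hold.

Yes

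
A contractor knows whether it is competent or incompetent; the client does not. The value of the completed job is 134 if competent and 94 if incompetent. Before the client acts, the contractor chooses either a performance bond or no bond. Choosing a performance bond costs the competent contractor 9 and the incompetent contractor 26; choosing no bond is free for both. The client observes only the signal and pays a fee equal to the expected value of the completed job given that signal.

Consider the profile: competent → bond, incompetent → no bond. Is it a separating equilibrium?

No

Under separation the client infers type exactly: bond → competent (pays 134), no bond → incompetent (pays 94).
Competent: bond gives 134 − 9 = 125; no bond gives 94 − 0 = 94. No deviation. ✓
Incompetent: no bond gives 94 − 0 = 94; bond gives 134 − 26 = 108. Would deviate. ✗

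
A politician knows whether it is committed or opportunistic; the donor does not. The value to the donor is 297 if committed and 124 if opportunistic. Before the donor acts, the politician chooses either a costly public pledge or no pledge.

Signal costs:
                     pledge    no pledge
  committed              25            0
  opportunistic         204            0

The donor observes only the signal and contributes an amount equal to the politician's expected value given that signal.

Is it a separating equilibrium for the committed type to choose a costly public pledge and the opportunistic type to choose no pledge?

Yes

Under separation the donor infers type exactly: pledge → committed (pays 297), no pledge → opportunistic (pays 124).
Committed: pledge gives 297 − 25 = 272; no pledge gives 124 − 0 = 124. No deviation. ✓
Opportunistic: no pledge gives 124 − 0 = 124; pledge gives 297 − 204 = 93. No deviation. ✓
Both incentive constraints hold.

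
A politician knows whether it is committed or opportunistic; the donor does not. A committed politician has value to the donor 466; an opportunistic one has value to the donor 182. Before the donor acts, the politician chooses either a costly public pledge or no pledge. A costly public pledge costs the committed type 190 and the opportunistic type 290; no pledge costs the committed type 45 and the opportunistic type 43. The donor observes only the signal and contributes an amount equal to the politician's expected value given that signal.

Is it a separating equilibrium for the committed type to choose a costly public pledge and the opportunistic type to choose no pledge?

No

Under separation the donor infers type exactly: pledge → committed (pays 466), no pledge → opportunistic (pays 182).
Committed: pledge gives 466 − 190 = 276; no pledge gives 182 − 45 = 137. No deviation. ✓
Opportunistic: no pledge gives 182 − 43 = 139; pledge gives 466 − 290 = 176. Would deviate. ✗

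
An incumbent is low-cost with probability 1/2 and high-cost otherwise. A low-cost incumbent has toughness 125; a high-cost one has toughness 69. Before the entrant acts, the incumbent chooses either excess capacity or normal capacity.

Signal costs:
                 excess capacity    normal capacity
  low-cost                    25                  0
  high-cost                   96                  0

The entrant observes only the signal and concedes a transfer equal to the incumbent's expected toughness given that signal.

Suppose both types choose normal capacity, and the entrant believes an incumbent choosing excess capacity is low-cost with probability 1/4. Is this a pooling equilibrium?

At the pooled signal (normal capacity) the entrant holds the prior 1/2 and pays 1/2·125 + 1/2·69 = 97. Off-path (excess capacity) belief 1/4 gives 1/4·125 + 3/4·69 = 83.
Low-cost: normal capacity gives 97 − 0 = 97; excess capacity gives 83 − 25 = 58. Stays. ✓
High-cost: normal capacity gives 97 − 0 = 97; excess capacity gives 83 − 96 = -13. Stays. ✓

Yes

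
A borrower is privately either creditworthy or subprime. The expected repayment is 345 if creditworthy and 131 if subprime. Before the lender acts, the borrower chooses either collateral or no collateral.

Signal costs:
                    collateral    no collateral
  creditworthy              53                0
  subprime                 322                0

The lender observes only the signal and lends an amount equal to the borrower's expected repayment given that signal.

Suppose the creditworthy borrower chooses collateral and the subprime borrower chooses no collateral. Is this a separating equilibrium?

If types separate, collateral earns payment 345 and no collateral earns 131.
Creditworthy: collateral gives 345 − 53 = 292; no collateral gives 131 − 0 = 131. No deviation. ✓
Subprime: no collateral gives 131 − 0 = 131; collateral gives 345 − 322 = 23. No deviation. ✓
Neither type gains from mimicking the other.

Yes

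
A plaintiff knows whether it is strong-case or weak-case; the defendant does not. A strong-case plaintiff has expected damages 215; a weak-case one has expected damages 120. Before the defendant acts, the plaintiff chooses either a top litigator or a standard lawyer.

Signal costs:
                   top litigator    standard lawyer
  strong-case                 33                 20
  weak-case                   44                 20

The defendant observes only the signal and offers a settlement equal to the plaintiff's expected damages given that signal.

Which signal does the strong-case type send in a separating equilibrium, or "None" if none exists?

None

Try strong-case → top litigator, weak-case → standard lawyer:
  If types separate, top litigator earns payment 215 and standard lawyer earns 120.
  Strong-case: top litigator gives 215 − 33 = 182; standard lawyer gives 120 − 20 = 100. No deviation. ✓
  Weak-case: standard lawyer gives 120 − 20 = 100; top litigator gives 215 − 44 = 171. Would deviate. ✗
Try strong-case → standard lawyer, weak-case → top litigator:
  If types separate, standard lawyer earns payment 215 and top litigator earns 120.
  Strong-case: standard lawyer gives 215 − 20 = 195; top litigator gives 120 − 33 = 87. No deviation. ✓
  Weak-case: top litigator gives 120 − 44 = 76; standard lawyer gives 215 − 20 = 195. Would deviate. ✗
Neither assignment is incentive-compatible.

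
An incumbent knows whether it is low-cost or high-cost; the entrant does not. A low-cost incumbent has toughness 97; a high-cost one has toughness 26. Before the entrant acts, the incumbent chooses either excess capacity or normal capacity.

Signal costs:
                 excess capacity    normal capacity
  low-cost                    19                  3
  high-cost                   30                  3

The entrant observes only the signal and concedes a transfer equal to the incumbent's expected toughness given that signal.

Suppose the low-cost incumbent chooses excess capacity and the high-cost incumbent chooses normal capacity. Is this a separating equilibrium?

Under separation the entrant infers type exactly: excess capacity → low-cost (pays 97), normal capacity → high-cost (pays 26).
Low-cost: excess capacity gives 97 − 19 = 78; normal capacity gives 26 − 3 = 23. No deviation. ✓
High-cost: normal capacity gives 26 − 3 = 23; excess capacity gives 97 − 30 = 67. Would deviate. ✗

No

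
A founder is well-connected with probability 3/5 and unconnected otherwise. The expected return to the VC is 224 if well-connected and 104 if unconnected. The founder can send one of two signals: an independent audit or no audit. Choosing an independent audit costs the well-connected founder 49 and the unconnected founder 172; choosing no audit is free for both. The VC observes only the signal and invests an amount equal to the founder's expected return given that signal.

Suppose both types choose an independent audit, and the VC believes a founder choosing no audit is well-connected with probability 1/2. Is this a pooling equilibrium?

At the pooled signal (audit) the VC holds the prior 3/5 and pays 3/5·224 + 2/5·104 = 176. Off-path (no audit) belief 1/2 gives 1/2·224 + 1/2·104 = 164.
Well-connected: audit gives 176 − 49 = 127; no audit gives 164 − 0 = 164. Deviates. ✗
Unconnected: audit gives 176 − 172 = 4; no audit gives 164 − 0 = 164. Deviates. ✗

No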